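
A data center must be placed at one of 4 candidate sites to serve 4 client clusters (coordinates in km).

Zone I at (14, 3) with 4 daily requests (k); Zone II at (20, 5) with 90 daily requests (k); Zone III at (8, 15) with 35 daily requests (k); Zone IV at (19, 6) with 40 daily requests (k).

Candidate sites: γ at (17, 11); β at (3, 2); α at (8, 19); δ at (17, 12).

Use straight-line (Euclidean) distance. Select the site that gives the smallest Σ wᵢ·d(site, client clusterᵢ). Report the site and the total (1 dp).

γ, total 1198.0 km

Total weighted distance at each candidate:
  γ (17, 11): total = 1198.0
  β (3, 2): total = 2745.0
  α (8, 19): total = 2549.0
  δ (17, 12): total = 1308.4
Minimum is at γ with total 1198.0 km.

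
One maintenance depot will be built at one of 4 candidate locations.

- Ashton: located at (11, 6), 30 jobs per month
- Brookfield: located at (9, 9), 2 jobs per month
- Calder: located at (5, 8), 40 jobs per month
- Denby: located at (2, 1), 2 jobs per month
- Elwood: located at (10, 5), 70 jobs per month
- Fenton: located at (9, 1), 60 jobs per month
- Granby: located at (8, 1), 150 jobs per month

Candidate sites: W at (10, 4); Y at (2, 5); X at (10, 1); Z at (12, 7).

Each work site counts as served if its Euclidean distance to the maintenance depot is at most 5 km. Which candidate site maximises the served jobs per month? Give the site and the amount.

W, covering 310

Coverage radius r = 5 km; a point is covered iff (Δx)²+(Δy)² ≤ 5² = 25.
  W (10, 4): covers {Ashton, Elwood, Fenton, Granby} → 310
  Y (2, 5): covers {Calder, Denby} → 42
  X (10, 1): covers {Elwood, Fenton, Granby} → 280
  Z (12, 7): covers {Ashton, Brookfield, Elwood} → 102
Maximum coverage at W: 310 jobs per month.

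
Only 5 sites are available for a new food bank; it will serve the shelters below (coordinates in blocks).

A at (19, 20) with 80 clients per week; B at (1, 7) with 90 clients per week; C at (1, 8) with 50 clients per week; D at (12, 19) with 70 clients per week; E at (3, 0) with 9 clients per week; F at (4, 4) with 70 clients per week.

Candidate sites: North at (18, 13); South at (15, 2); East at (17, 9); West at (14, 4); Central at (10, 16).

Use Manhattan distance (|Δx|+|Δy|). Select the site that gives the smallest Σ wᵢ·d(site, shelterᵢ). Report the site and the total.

Total weighted distance at each candidate:
  North (18, 13): total = 6512
  South (15, 2): total = 6906
  East (17, 9): total = 6027
  West (14, 4): total = 5995
  Central (10, 16): total = 5327
Minimum is at Central with total 5327 blocks.

Central, total 5327 blocks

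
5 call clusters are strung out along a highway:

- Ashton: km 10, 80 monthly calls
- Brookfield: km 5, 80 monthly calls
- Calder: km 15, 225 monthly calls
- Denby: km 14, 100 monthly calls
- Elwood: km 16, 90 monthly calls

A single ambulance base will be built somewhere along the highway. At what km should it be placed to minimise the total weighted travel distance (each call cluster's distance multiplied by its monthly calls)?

x = 15

For a sum of weighted absolute distances on a line, the optimum is the weighted median (not the mean). Total weight W = 575; half-weight = 287.5.
Sort by position and accumulate weight:
  km 5 (Brookfield, w=80) → cum 80
  km 10 (Ashton, w=80) → cum 160
  km 14 (Denby, w=100) → cum 260
  km 15 (Calder, w=225) → cum 485  ≥ 287.5 → median here
  km 16 (Elwood, w=90) → cum 575
Optimal location: km 15.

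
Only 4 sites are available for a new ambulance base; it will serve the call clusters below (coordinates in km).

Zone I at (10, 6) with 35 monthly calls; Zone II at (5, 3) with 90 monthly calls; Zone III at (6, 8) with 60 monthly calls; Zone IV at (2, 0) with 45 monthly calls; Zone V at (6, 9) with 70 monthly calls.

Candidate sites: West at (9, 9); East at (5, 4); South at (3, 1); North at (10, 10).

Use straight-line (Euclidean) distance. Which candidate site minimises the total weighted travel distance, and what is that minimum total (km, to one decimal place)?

East, total 1107.8 km

Total weighted distance at each candidate:
  West (9, 9): total = 1672.5
  East (5, 4): total = 1107.8
  South (3, 1): total = 1674.3
  North (10, 10): total = 2047.4
Minimum is at East with total 1107.8 km.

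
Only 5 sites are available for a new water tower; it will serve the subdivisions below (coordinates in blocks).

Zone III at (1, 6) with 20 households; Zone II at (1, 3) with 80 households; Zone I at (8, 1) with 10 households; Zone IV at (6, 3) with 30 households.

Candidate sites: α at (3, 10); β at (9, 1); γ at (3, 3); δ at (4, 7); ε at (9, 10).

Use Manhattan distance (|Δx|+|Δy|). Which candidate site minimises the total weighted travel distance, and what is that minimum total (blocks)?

γ, total 420 blocks

Total weighted distance at each candidate:
  α (3, 10): total = 1280
  β (9, 1): total = 1220
  γ (3, 3): total = 420
  δ (4, 7): total = 920
  ε (9, 10): total = 1840
Minimum is at γ with total 420 blocks.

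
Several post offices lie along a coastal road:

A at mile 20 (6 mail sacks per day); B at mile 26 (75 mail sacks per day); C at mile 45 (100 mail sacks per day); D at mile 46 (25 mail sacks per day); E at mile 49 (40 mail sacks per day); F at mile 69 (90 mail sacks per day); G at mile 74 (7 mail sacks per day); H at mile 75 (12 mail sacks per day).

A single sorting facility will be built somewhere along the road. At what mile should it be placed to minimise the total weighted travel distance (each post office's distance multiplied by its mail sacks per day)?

For a sum of weighted absolute distances on a line, the optimum is the weighted median (not the mean). Total weight W = 355; half-weight = 177.5.
Sort by position and accumulate weight:
  mile 20 (A, w=6) → cum 6
  mile 26 (B, w=75) → cum 81
  mile 45 (C, w=100) → cum 181  ≥ 177.5 → median here
  mile 46 (D, w=25) → cum 206
  mile 49 (E, w=40) → cum 246
  mile 69 (F, w=90) → cum 336
  mile 74 (G, w=7) → cum 343
  mile 75 (H, w=12) → cum 355
Optimal location: mile 45.

x = 45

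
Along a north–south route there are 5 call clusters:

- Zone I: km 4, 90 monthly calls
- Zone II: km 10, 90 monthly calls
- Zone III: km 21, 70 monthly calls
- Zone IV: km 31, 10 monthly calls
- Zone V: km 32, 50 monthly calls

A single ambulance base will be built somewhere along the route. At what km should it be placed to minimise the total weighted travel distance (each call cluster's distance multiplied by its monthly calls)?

For a sum of weighted absolute distances on a line, the optimum is the weighted median (not the mean). Total weight W = 310; half-weight = 155.
Sort by position and accumulate weight:
  km 4 (Zone I, w=90) → cum 90
  km 10 (Zone II, w=90) → cum 180  ≥ 155 → median here
  km 21 (Zone III, w=70) → cum 250
  km 31 (Zone IV, w=10) → cum 260
  km 32 (Zone V, w=50) → cum 310
Optimal location: km 10.

x = 10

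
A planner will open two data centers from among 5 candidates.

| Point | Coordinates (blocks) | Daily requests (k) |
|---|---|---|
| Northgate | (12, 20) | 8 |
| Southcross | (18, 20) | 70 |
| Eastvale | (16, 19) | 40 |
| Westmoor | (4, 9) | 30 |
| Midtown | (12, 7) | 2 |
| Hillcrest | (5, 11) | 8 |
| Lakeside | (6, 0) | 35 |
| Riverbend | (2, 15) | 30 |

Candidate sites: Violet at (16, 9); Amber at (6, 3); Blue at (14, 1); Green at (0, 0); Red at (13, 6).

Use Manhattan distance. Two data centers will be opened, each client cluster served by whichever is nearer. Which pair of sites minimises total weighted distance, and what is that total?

{Violet, Amber}, total 2339

Evaluate every pair (each demand assigned to the nearer of the two):
  {Violet, Amber}: total = 2339
  {Violet, Green}: total = 2626
  {Violet, Blue}: total = 2821
  {Violet, Red}: total = 2953
  {Amber, Red}: total = 2991
  {Green, Red}: total = 3278
  {Blue, Red}: total = 3473
  {Amber, Blue}: total = 3491
  {Blue, Green}: total = 3832
  {Amber, Green}: total = 4171
Best pair: {Violet, Amber} with total 2339.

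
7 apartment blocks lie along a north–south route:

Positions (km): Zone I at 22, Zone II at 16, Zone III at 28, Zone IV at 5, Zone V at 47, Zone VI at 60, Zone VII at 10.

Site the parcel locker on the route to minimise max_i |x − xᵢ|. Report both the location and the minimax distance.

location 32.5, max distance 27.5

The 1-center on a line is the midpoint of the two extreme points: leftmost at 5, rightmost at 60.
Optimal location = (5 + 60)/2 = 32.5; maximum distance = (60 − 5)/2 = 27.5.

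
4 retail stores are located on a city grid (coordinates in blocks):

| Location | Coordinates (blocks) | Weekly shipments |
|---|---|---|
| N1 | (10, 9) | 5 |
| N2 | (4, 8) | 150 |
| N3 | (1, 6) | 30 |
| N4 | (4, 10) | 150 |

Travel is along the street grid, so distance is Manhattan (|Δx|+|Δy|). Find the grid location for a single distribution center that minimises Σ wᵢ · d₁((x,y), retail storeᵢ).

(4, 8)

Manhattan distance separates: Σwᵢ(|x−xᵢ|+|y−yᵢ|) = Σwᵢ|x−xᵢ| + Σwᵢ|y−yᵢ|, so x and y are optimised independently as 1-D weighted medians.
Total weight W = 335; half = 167.5.
x-coordinate, sorted with cumulative weight:
  x=1 (N3, w=30) cum 30
  x=4 (N2, w=150) cum 180  ← median
  x=4 (N4, w=150) cum 330
  x=10 (N1, w=5) cum 335
⇒ x* = 4
y-coordinate, sorted with cumulative weight:
  y=6 (N3, w=30) cum 30
  y=8 (N2, w=150) cum 180  ← median
  y=9 (N1, w=5) cum 185
  y=10 (N4, w=150) cum 335
⇒ y* = 8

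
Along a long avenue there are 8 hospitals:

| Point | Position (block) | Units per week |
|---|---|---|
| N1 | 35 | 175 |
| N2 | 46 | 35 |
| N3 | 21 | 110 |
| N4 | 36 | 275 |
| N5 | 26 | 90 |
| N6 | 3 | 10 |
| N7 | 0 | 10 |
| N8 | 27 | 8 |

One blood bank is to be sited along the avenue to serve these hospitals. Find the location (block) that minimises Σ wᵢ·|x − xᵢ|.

x = 35

For a sum of weighted absolute distances on a line, the optimum is the weighted median (not the mean). Total weight W = 713; half-weight = 356.5.
Sort by position and accumulate weight:
  block 0 (N7, w=10) → cum 10
  block 3 (N6, w=10) → cum 20
  block 21 (N3, w=110) → cum 130
  block 26 (N5, w=90) → cum 220
  block 27 (N8, w=8) → cum 228
  block 35 (N1, w=175) → cum 403  ≥ 356.5 → median here
  block 36 (N4, w=275) → cum 678
  block 46 (N2, w=35) → cum 713
Optimal location: block 35.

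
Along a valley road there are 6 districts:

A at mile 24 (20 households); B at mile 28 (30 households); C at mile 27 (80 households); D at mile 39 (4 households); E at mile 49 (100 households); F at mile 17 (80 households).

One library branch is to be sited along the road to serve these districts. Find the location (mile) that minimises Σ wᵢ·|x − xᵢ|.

For a sum of weighted absolute distances on a line, the optimum is the weighted median (not the mean). Total weight W = 314; half-weight = 157.
Sort by position and accumulate weight:
  mile 17 (F, w=80) → cum 80
  mile 24 (A, w=20) → cum 100
  mile 27 (C, w=80) → cum 180  ≥ 157 → median here
  mile 28 (B, w=30) → cum 210
  mile 39 (D, w=4) → cum 214
  mile 49 (E, w=100) → cum 314
Optimal location: mile 27.

x = 27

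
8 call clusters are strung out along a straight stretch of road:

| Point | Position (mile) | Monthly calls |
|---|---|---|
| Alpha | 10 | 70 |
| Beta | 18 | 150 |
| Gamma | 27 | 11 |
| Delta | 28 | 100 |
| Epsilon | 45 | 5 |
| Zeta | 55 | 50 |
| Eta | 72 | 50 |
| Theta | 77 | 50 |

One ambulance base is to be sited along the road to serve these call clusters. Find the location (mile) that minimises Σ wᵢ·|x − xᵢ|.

x = 28

For a sum of weighted absolute distances on a line, the optimum is the weighted median (not the mean). Total weight W = 486; half-weight = 243.
Sort by position and accumulate weight:
  mile 10 (Alpha, w=70) → cum 70
  mile 18 (Beta, w=150) → cum 220
  mile 27 (Gamma, w=11) → cum 231
  mile 28 (Delta, w=100) → cum 331  ≥ 243 → median here
  mile 45 (Epsilon, w=5) → cum 336
  mile 55 (Zeta, w=50) → cum 386
  mile 72 (Eta, w=50) → cum 436
  mile 77 (Theta, w=50) → cum 486
Optimal location: mile 28.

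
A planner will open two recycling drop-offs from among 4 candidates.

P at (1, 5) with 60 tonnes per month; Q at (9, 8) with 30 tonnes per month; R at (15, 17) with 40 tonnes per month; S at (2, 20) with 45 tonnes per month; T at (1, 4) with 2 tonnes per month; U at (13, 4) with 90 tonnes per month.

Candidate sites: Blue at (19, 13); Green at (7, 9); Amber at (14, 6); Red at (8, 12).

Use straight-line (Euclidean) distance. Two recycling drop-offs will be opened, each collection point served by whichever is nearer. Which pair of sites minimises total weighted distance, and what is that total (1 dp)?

Evaluate every pair (each demand assigned to the nearer of the two):
  {Green, Amber}: total = 1702.2
  {Amber, Red}: total = 1734.3
  {Blue, Green}: total = 1988.3
  {Green, Red}: total = 2012.4
  {Blue, Amber}: total = 2225.0
  {Blue, Red}: total = 2264.3
Best pair: {Green, Amber} with total 1702.2.

{Green, Amber}, total 1702.2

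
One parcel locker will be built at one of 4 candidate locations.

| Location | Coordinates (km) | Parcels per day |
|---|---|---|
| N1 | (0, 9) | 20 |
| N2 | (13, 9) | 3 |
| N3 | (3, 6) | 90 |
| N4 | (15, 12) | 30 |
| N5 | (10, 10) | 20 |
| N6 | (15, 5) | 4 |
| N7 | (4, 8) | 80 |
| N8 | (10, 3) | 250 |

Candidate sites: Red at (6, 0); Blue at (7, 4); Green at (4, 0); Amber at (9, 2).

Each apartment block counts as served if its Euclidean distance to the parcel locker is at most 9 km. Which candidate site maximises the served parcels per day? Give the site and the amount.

Blue, covering 467

Coverage radius r = 9 km; a point is covered iff (Δx)²+(Δy)² ≤ 9² = 81.
  Red (6, 0): covers {N3, N7, N8} → 420
  Blue (7, 4): covers {N1, N2, N3, N5, N6, N7, N8} → 467
  Green (4, 0): covers {N3, N7, N8} → 420
  Amber (9, 2): covers {N2, N3, N5, N6, N7, N8} → 447
Maximum coverage at Blue: 467 parcels per day.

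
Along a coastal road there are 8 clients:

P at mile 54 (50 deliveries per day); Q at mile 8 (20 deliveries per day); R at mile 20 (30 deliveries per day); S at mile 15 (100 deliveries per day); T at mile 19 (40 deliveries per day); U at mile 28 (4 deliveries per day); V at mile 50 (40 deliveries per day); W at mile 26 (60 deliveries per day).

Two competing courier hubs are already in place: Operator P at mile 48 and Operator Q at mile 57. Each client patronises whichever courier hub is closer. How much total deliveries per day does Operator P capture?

The indifferent point is the midpoint (48+57)/2 = 52.5; clients left of it (closer to Operator P at 48) go to Operator P, those right go to Operator Q.
  Q at 8 (w=20) → Operator P
  S at 15 (w=100) → Operator P
  T at 19 (w=40) → Operator P
  R at 20 (w=30) → Operator P
  W at 26 (w=60) → Operator P
  U at 28 (w=4) → Operator P
  V at 50 (w=40) → Operator P
  P at 54 (w=50) → Operator Q
Operator P captures 294; Operator Q captures 50.

294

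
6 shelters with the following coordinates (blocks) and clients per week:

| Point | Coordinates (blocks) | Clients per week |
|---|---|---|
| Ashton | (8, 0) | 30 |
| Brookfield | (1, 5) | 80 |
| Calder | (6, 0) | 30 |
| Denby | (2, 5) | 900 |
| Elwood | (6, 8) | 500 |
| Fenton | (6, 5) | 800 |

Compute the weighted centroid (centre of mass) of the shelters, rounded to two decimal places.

The minimiser of Σwᵢ‖p−pᵢ‖² is the weighted centroid p* = (Σwᵢpᵢ)/(Σwᵢ).
Σwᵢ = 2340.
Σwᵢxᵢ = 30·8 + 80·1 + 30·6 + 900·2 + 500·6 + 800·6 = 10100.
Σwᵢyᵢ = 30·0 + 80·5 + 30·0 + 900·5 + 500·8 + 800·5 = 12900.
x* = 10100/2340 = 4.32, y* = 12900/2340 = 5.51.

(4.32, 5.51)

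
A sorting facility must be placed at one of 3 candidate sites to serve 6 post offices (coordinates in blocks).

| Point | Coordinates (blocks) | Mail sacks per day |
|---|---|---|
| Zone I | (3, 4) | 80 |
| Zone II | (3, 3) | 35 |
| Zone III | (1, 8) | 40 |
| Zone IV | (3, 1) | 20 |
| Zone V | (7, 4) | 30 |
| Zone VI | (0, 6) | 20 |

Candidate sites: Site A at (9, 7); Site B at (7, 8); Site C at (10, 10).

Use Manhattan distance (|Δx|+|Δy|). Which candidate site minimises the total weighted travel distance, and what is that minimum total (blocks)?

Site B, total 1715 blocks

Total weighted distance at each candidate:
  Site A (9, 7): total = 2020
  Site B (7, 8): total = 1715
  Site C (10, 10): total = 2840
Minimum is at Site B with total 1715 blocks.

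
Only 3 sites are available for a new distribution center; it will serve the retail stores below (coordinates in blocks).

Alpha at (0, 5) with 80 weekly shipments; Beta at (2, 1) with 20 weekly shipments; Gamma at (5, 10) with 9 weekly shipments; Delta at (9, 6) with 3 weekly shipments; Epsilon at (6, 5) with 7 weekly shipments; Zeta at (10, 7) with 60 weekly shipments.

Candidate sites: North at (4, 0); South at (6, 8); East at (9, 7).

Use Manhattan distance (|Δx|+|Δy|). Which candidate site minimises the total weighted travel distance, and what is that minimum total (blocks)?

Total weighted distance at each candidate:
  North (4, 0): total = 1741
  South (6, 8): total = 1303
  East (9, 7): total = 1301
Minimum is at East with total 1301 blocks.

East, total 1301 blocks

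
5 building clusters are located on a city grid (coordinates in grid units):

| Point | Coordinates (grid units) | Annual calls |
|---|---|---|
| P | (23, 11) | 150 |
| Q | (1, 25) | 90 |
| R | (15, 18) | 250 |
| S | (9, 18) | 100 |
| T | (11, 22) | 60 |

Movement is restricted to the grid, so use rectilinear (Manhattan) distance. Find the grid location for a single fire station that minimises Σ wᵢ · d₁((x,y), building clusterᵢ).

(15, 18)

Manhattan distance separates: Σwᵢ(|x−xᵢ|+|y−yᵢ|) = Σwᵢ|x−xᵢ| + Σwᵢ|y−yᵢ|, so x and y are optimised independently as 1-D weighted medians.
Total weight W = 650; half = 325.
x-coordinate, sorted with cumulative weight:
  x=1 (Q, w=90) cum 90
  x=9 (S, w=100) cum 190
  x=11 (T, w=60) cum 250
  x=15 (R, w=250) cum 500  ← median
  x=23 (P, w=150) cum 650
⇒ x* = 15
y-coordinate, sorted with cumulative weight:
  y=11 (P, w=150) cum 150
  y=18 (R, w=250) cum 400  ← median
  y=18 (S, w=100) cum 500
  y=22 (T, w=60) cum 560
  y=25 (Q, w=90) cum 650
⇒ y* = 18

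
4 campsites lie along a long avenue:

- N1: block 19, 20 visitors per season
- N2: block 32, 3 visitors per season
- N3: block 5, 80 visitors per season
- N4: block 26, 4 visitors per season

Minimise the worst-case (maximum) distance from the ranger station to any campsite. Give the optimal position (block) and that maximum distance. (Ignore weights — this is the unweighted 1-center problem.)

The 1-center on a line is the midpoint of the two extreme points: leftmost at 5, rightmost at 32.
Optimal location = (5 + 32)/2 = 18.5; maximum distance = (32 − 5)/2 = 13.5.

location 18.5, max distance 13.5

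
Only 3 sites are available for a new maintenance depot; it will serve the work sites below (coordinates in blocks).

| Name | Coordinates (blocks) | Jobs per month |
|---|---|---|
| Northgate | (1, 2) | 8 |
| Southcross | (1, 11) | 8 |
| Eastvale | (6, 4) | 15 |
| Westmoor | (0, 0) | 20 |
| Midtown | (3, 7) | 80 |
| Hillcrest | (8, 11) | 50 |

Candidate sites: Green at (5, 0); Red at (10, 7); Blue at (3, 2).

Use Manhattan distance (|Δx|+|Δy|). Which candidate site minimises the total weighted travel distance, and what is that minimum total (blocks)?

Total weighted distance at each candidate:
  Green (5, 0): total = 1763
  Red (10, 7): total = 1521
  Blue (3, 2): total = 1379
Minimum is at Blue with total 1379 blocks.

Blue, total 1379 blocks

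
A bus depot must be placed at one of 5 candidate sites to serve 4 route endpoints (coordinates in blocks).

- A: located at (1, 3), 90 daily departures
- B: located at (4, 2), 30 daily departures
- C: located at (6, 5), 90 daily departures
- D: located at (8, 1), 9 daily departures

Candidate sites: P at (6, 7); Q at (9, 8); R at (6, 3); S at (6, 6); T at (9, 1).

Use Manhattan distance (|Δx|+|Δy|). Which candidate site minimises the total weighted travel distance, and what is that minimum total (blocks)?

R, total 756 blocks

Total weighted distance at each candidate:
  P (6, 7): total = 1272
  Q (9, 8): total = 2112
  R (6, 3): total = 756
  S (6, 6): total = 1053
  T (9, 1): total = 1719
Minimum is at R with total 756 blocks.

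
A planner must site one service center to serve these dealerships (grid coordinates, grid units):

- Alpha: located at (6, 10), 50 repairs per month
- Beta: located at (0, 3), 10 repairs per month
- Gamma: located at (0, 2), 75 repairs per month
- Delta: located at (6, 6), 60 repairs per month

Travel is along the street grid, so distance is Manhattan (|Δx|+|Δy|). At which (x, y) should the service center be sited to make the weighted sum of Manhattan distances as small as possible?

(6, 6)

Manhattan distance separates: Σwᵢ(|x−xᵢ|+|y−yᵢ|) = Σwᵢ|x−xᵢ| + Σwᵢ|y−yᵢ|, so x and y are optimised independently as 1-D weighted medians.
Total weight W = 195; half = 97.5.
x-coordinate, sorted with cumulative weight:
  x=0 (Beta, w=10) cum 10
  x=0 (Gamma, w=75) cum 85
  x=6 (Alpha, w=50) cum 135  ← median
  x=6 (Delta, w=60) cum 195
⇒ x* = 6
y-coordinate, sorted with cumulative weight:
  y=2 (Gamma, w=75) cum 75
  y=3 (Beta, w=10) cum 85
  y=6 (Delta, w=60) cum 145  ← median
  y=10 (Alpha, w=50) cum 195
⇒ y* = 6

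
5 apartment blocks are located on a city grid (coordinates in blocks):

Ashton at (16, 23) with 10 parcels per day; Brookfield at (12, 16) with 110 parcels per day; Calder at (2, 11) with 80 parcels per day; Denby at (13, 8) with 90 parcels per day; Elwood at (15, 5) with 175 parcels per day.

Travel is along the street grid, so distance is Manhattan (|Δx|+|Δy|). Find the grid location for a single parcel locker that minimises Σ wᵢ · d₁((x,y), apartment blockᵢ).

(13, 8)

Manhattan distance separates: Σwᵢ(|x−xᵢ|+|y−yᵢ|) = Σwᵢ|x−xᵢ| + Σwᵢ|y−yᵢ|, so x and y are optimised independently as 1-D weighted medians.
Total weight W = 465; half = 232.5.
x-coordinate, sorted with cumulative weight:
  x=2 (Calder, w=80) cum 80
  x=12 (Brookfield, w=110) cum 190
  x=13 (Denby, w=90) cum 280  ← median
  x=15 (Elwood, w=175) cum 455
  x=16 (Ashton, w=10) cum 465
⇒ x* = 13
y-coordinate, sorted with cumulative weight:
  y=5 (Elwood, w=175) cum 175
  y=8 (Denby, w=90) cum 265  ← median
  y=11 (Calder, w=80) cum 345
  y=16 (Brookfield, w=110) cum 455
  y=23 (Ashton, w=10) cum 465
⇒ y* = 8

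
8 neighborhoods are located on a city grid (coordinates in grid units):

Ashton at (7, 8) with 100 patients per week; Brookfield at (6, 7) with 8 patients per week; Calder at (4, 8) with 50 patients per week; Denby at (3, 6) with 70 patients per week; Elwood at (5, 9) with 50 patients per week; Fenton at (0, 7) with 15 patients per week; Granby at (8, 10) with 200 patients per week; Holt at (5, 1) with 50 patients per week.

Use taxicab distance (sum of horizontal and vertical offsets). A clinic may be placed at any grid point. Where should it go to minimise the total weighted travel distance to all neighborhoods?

(7, 8)

Manhattan distance separates: Σwᵢ(|x−xᵢ|+|y−yᵢ|) = Σwᵢ|x−xᵢ| + Σwᵢ|y−yᵢ|, so x and y are optimised independently as 1-D weighted medians.
Total weight W = 543; half = 271.5.
x-coordinate, sorted with cumulative weight:
  x=0 (Fenton, w=15) cum 15
  x=3 (Denby, w=70) cum 85
  x=4 (Calder, w=50) cum 135
  x=5 (Elwood, w=50) cum 185
  x=5 (Holt, w=50) cum 235
  x=6 (Brookfield, w=8) cum 243
  x=7 (Ashton, w=100) cum 343  ← median
  x=8 (Granby, w=200) cum 543
⇒ x* = 7
y-coordinate, sorted with cumulative weight:
  y=1 (Holt, w=50) cum 50
  y=6 (Denby, w=70) cum 120
  y=7 (Brookfield, w=8) cum 128
  y=7 (Fenton, w=15) cum 143
  y=8 (Ashton, w=100) cum 243
  y=8 (Calder, w=50) cum 293  ← median
  y=9 (Elwood, w=50) cum 343
  y=10 (Granby, w=200) cum 543
⇒ y* = 8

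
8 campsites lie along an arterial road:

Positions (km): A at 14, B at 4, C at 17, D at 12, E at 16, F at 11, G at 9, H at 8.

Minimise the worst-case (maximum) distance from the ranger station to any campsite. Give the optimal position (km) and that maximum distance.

The 1-center on a line is the midpoint of the two extreme points: leftmost at 4, rightmost at 17.
Optimal location = (4 + 17)/2 = 10.5; maximum distance = (17 − 4)/2 = 6.5.

location 10.5, max distance 6.5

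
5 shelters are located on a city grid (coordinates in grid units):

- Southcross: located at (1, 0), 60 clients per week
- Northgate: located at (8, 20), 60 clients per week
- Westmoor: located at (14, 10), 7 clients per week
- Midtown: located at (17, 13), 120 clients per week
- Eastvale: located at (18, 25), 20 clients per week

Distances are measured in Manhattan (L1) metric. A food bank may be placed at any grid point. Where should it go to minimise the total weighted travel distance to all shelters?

(17, 13)

Manhattan distance separates: Σwᵢ(|x−xᵢ|+|y−yᵢ|) = Σwᵢ|x−xᵢ| + Σwᵢ|y−yᵢ|, so x and y are optimised independently as 1-D weighted medians.
Total weight W = 267; half = 133.5.
x-coordinate, sorted with cumulative weight:
  x=1 (Southcross, w=60) cum 60
  x=8 (Northgate, w=60) cum 120
  x=14 (Westmoor, w=7) cum 127
  x=17 (Midtown, w=120) cum 247  ← median
  x=18 (Eastvale, w=20) cum 267
⇒ x* = 17
y-coordinate, sorted with cumulative weight:
  y=0 (Southcross, w=60) cum 60
  y=10 (Westmoor, w=7) cum 67
  y=13 (Midtown, w=120) cum 187  ← median
  y=20 (Northgate, w=60) cum 247
  y=25 (Eastvale, w=20) cum 267
⇒ y* = 13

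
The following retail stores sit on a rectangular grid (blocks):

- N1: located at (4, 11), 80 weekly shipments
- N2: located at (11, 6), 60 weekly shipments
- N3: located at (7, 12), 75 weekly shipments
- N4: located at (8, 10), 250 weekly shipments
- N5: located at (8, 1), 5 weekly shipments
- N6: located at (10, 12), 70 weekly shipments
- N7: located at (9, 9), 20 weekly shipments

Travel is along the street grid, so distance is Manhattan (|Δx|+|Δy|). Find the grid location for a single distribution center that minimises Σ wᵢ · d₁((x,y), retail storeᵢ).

(8, 10)

Manhattan distance separates: Σwᵢ(|x−xᵢ|+|y−yᵢ|) = Σwᵢ|x−xᵢ| + Σwᵢ|y−yᵢ|, so x and y are optimised independently as 1-D weighted medians.
Total weight W = 560; half = 280.
x-coordinate, sorted with cumulative weight:
  x=4 (N1, w=80) cum 80
  x=7 (N3, w=75) cum 155
  x=8 (N4, w=250) cum 405  ← median
  x=8 (N5, w=5) cum 410
  x=9 (N7, w=20) cum 430
  x=10 (N6, w=70) cum 500
  x=11 (N2, w=60) cum 560
⇒ x* = 8
y-coordinate, sorted with cumulative weight:
  y=1 (N5, w=5) cum 5
  y=6 (N2, w=60) cum 65
  y=9 (N7, w=20) cum 85
  y=10 (N4, w=250) cum 335  ← median
  y=11 (N1, w=80) cum 415
  y=12 (N3, w=75) cum 490
  y=12 (N6, w=70) cum 560
⇒ y* = 10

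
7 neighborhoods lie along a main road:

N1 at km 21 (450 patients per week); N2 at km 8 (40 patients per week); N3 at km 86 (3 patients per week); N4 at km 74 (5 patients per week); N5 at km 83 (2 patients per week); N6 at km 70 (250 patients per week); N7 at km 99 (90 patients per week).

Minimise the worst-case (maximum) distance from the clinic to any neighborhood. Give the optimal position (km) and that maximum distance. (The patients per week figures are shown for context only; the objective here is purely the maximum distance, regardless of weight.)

The 1-center on a line is the midpoint of the two extreme points: leftmost at 8, rightmost at 99.
Optimal location = (8 + 99)/2 = 53.5; maximum distance = (99 − 8)/2 = 45.5.

location 53.5, max distance 45.5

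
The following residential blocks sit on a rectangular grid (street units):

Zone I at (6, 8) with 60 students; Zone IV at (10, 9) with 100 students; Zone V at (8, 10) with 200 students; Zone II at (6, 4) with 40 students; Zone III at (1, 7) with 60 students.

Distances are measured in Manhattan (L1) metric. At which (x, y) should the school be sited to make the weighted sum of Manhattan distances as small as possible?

(8, 9)

Manhattan distance separates: Σwᵢ(|x−xᵢ|+|y−yᵢ|) = Σwᵢ|x−xᵢ| + Σwᵢ|y−yᵢ|, so x and y are optimised independently as 1-D weighted medians.
Total weight W = 460; half = 230.
x-coordinate, sorted with cumulative weight:
  x=1 (Zone III, w=60) cum 60
  x=6 (Zone I, w=60) cum 120
  x=6 (Zone II, w=40) cum 160
  x=8 (Zone V, w=200) cum 360  ← median
  x=10 (Zone IV, w=100) cum 460
⇒ x* = 8
y-coordinate, sorted with cumulative weight:
  y=4 (Zone II, w=40) cum 40
  y=7 (Zone III, w=60) cum 100
  y=8 (Zone I, w=60) cum 160
  y=9 (Zone IV, w=100) cum 260  ← median
  y=10 (Zone V, w=200) cum 460
⇒ y* = 9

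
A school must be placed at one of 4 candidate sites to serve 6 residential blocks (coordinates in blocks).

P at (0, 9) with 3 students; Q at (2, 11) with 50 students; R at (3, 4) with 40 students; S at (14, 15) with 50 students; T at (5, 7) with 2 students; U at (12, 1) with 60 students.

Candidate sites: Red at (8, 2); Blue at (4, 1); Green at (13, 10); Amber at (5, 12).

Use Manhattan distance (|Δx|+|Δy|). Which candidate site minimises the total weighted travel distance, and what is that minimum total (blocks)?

Total weighted distance at each candidate:
  Red (8, 2): total = 2341
  Blue (4, 1): total = 2490
  Green (13, 10): total = 2204
  Amber (5, 12): total = 2314
Minimum is at Green with total 2204 blocks.

Green, total 2204 blocks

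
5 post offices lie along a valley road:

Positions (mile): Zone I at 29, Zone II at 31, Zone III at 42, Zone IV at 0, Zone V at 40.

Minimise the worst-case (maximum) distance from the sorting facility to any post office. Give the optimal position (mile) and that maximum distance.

location 21, max distance 21

The 1-center on a line is the midpoint of the two extreme points: leftmost at 0, rightmost at 42.
Optimal location = (0 + 42)/2 = 21; maximum distance = (42 − 0)/2 = 21.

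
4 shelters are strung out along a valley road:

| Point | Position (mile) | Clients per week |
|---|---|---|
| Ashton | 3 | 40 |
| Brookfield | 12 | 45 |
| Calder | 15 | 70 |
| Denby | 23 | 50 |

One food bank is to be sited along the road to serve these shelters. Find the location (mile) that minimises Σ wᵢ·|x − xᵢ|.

For a sum of weighted absolute distances on a line, the optimum is the weighted median (not the mean). Total weight W = 205; half-weight = 102.5.
Sort by position and accumulate weight:
  mile 3 (Ashton, w=40) → cum 40
  mile 12 (Brookfield, w=45) → cum 85
  mile 15 (Calder, w=70) → cum 155  ≥ 102.5 → median here
  mile 23 (Denby, w=50) → cum 205
Optimal location: mile 15.

x = 15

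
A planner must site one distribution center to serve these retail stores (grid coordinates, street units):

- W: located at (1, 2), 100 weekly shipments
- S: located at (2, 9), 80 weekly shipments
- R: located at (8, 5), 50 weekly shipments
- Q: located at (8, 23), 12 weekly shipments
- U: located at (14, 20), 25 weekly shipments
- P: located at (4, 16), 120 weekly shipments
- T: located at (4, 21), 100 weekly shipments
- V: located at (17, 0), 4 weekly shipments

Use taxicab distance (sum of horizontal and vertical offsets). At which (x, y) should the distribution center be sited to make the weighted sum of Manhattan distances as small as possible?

(4, 16)

Manhattan distance separates: Σwᵢ(|x−xᵢ|+|y−yᵢ|) = Σwᵢ|x−xᵢ| + Σwᵢ|y−yᵢ|, so x and y are optimised independently as 1-D weighted medians.
Total weight W = 491; half = 245.5.
x-coordinate, sorted with cumulative weight:
  x=1 (W, w=100) cum 100
  x=2 (S, w=80) cum 180
  x=4 (P, w=120) cum 300  ← median
  x=4 (T, w=100) cum 400
  x=8 (R, w=50) cum 450
  x=8 (Q, w=12) cum 462
  x=14 (U, w=25) cum 487
  x=17 (V, w=4) cum 491
⇒ x* = 4
y-coordinate, sorted with cumulative weight:
  y=0 (V, w=4) cum 4
  y=2 (W, w=100) cum 104
  y=5 (R, w=50) cum 154
  y=9 (S, w=80) cum 234
  y=16 (P, w=120) cum 354  ← median
  y=20 (U, w=25) cum 379
  y=21 (T, w=100) cum 479
  y=23 (Q, w=12) cum 491
⇒ y* = 16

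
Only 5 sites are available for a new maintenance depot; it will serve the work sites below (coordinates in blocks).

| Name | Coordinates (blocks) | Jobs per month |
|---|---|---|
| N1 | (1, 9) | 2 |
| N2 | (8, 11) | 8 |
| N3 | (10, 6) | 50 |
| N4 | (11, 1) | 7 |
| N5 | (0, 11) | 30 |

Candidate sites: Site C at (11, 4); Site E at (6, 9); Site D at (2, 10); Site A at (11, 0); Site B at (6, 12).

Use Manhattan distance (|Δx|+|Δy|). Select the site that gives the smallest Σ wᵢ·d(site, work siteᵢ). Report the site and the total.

Site E, total 723 blocks

Total weighted distance at each candidate:
  Site C (11, 4): total = 821
  Site E (6, 9): total = 723
  Site D (2, 10): total = 876
  Site A (11, 0): total = 1167
  Site B (6, 12): total = 862
Minimum is at Site E with total 723 blocks.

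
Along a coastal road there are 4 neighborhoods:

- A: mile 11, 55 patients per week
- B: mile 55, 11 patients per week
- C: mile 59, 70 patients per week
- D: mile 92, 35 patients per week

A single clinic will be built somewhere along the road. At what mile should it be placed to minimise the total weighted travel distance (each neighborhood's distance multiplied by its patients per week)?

For a sum of weighted absolute distances on a line, the optimum is the weighted median (not the mean). Total weight W = 171; half-weight = 85.5.
Sort by position and accumulate weight:
  mile 11 (A, w=55) → cum 55
  mile 55 (B, w=11) → cum 66
  mile 59 (C, w=70) → cum 136  ≥ 85.5 → median here
  mile 92 (D, w=35) → cum 171
Optimal location: mile 59.

x = 59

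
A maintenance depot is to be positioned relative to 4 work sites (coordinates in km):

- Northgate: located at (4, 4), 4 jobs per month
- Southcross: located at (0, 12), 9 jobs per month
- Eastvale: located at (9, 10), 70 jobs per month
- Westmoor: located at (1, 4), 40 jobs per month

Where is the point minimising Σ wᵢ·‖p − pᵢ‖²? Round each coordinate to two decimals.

(5.58, 8.00)

The minimiser of Σwᵢ‖p−pᵢ‖² is the weighted centroid p* = (Σwᵢpᵢ)/(Σwᵢ).
Σwᵢ = 123.
Σwᵢxᵢ = 4·4 + 9·0 + 70·9 + 40·1 = 686.
Σwᵢyᵢ = 4·4 + 9·12 + 70·10 + 40·4 = 984.
x* = 686/123 = 5.58, y* = 984/123 = 8.00.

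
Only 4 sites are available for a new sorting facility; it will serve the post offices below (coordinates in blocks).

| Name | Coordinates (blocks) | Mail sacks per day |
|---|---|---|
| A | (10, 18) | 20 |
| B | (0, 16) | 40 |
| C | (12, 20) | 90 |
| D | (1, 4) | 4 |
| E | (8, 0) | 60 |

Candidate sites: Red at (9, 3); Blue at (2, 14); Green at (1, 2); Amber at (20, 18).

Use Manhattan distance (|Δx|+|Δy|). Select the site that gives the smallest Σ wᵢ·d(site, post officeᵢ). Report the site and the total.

Total weighted distance at each candidate:
  Red (9, 3): total = 3276
  Blue (2, 14): total = 3084
  Green (1, 2): total = 4258
  Amber (20, 18): total = 3912
Minimum is at Blue with total 3084 blocks.

Blue, total 3084 blocks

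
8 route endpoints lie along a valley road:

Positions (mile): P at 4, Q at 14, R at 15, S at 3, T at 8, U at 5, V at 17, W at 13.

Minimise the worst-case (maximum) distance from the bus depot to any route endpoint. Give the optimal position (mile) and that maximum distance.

The 1-center on a line is the midpoint of the two extreme points: leftmost at 3, rightmost at 17.
Optimal location = (3 + 17)/2 = 10; maximum distance = (17 − 3)/2 = 7.

location 10, max distance 7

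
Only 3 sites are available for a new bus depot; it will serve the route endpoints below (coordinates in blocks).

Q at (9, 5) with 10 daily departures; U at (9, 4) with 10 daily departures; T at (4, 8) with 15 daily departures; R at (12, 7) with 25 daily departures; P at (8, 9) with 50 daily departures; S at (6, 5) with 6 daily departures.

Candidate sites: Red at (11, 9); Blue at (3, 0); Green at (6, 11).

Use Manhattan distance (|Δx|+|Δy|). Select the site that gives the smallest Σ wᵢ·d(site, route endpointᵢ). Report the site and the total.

Total weighted distance at each candidate:
  Red (11, 9): total = 529
  Blue (3, 0): total = 1493
  Green (6, 11): total = 751
Minimum is at Red with total 529 blocks.

Red, total 529 blocks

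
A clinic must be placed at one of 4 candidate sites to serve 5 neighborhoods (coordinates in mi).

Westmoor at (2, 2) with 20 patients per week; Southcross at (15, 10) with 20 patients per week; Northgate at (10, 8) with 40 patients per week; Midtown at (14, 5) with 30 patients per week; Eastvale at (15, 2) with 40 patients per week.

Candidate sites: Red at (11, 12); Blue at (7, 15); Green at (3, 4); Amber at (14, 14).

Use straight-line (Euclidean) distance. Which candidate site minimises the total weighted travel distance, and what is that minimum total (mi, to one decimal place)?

Total weighted distance at each candidate:
  Red (11, 12): total = 1182.7
  Blue (7, 15): total = 1748.6
  Green (3, 4): total = 1453.5
  Amber (14, 14): total = 1462.0
Minimum is at Red with total 1182.7 mi.

Red, total 1182.7 mi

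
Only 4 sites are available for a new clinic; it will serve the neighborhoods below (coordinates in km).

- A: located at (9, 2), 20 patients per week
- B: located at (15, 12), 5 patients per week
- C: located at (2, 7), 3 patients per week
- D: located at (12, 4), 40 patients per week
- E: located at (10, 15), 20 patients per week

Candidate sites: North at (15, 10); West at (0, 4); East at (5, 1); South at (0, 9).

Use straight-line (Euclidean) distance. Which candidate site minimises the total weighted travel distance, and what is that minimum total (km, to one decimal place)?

North, total 659.8 km

Total weighted distance at each candidate:
  North (15, 10): total = 659.8
  West (0, 4): total = 1057.5
  East (5, 1): total = 778.9
  South (0, 9): total = 1066.2
Minimum is at North with total 659.8 km.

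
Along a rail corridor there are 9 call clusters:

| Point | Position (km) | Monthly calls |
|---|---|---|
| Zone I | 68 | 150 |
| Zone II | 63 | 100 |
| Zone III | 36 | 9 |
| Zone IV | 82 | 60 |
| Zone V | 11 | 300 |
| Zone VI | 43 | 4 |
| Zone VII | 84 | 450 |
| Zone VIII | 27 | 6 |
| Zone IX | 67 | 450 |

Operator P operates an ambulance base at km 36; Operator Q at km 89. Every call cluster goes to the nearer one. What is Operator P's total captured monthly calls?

319

The indifferent point is the midpoint (36+89)/2 = 62.5; call clusters left of it (closer to Operator P at 36) go to Operator P, those right go to Operator Q.
  Zone V at 11 (w=300) → Operator P
  Zone VIII at 27 (w=6) → Operator P
  Zone III at 36 (w=9) → Operator P
  Zone VI at 43 (w=4) → Operator P
  Zone II at 63 (w=100) → Operator Q
  Zone IX at 67 (w=450) → Operator Q
  Zone I at 68 (w=150) → Operator Q
  Zone IV at 82 (w=60) → Operator Q
  Zone VII at 84 (w=450) → Operator Q
Operator P captures 319; Operator Q captures 1210.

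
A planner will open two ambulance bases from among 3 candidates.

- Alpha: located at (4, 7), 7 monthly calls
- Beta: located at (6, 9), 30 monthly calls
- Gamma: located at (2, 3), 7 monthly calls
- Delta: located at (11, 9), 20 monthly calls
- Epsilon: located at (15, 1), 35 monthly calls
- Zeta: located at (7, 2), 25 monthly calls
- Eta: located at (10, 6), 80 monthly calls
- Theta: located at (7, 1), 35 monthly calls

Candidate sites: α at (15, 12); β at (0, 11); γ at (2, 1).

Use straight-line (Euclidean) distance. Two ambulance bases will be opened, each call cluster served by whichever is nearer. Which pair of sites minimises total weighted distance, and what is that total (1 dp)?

{α, γ}, total 1738.9

Evaluate every pair (each demand assigned to the nearer of the two):
  {α, γ}: total = 1738.9
  {β, γ}: total = 1979.1
  {α, β}: total = 2109.2
Best pair: {α, γ} with total 1738.9.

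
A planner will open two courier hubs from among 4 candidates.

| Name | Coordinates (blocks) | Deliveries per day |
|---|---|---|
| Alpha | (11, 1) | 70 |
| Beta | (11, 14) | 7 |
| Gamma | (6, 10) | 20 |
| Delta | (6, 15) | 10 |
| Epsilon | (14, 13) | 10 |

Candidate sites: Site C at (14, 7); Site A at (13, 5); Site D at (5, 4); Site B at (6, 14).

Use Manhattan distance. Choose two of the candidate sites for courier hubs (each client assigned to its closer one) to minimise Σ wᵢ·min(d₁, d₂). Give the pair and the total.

{Site A, Site B}, total 635

Evaluate every pair (each demand assigned to the nearer of the two):
  {Site A, Site B}: total = 635
  {Site C, Site B}: total = 815
  {Site D, Site B}: total = 845
  {Site A, Site D}: total = 847
  {Site C, Site A}: total = 930
  {Site C, Site D}: total = 1020
Best pair: {Site A, Site B} with total 635.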